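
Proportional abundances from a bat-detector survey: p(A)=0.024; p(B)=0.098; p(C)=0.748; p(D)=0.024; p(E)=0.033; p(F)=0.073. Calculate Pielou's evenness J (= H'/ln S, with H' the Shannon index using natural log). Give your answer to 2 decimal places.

H' = −Σ pᵢ ln pᵢ = −((-0.0895) + (-0.2276) + (-0.2172) + (-0.0895) + (-0.1126) + (-0.1911)) = 0.9275 (working shown to 4 dp, full precision carried).
With S = 6 species, ln S = 1.7918, so J = 0.9275/1.7918 = 0.5176, i.e. 0.52 to 2 decimal places.

0.52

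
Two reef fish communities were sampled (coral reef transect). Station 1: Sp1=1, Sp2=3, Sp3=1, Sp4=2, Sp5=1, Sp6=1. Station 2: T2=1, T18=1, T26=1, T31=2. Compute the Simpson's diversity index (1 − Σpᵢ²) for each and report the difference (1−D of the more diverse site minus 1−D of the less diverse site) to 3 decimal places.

0.070

Station 1: N=9, proportions 0.11111, 0.33333, 0.11111, 0.22222, 0.11111, 0.11111, giving 1−D = 0.79012 (working shown to 5 dp, full precision carried).
Station 2: N=5, proportions 0.2, 0.2, 0.2, 0.4, giving 1−D = 0.72000.
Difference = |0.79012 − 0.72000| = 0.07012, i.e. 0.070 to 3 decimal places.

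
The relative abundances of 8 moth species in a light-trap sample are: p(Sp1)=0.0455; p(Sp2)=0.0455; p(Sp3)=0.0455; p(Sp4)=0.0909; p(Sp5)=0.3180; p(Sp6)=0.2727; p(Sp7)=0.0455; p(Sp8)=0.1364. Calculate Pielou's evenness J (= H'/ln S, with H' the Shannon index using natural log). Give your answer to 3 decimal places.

H' = −Σ pᵢ ln pᵢ = −((-0.14060) + (-0.14060) + (-0.14060) + (-0.21798) + (-0.36433) + (-0.35434) + (-0.14060) + (-0.27173)) = 1.77077 (working shown to 5 dp, full precision carried).
With S = 8 species, ln S = 2.07944, so J = 1.77077/2.07944 = 0.85156, i.e. 0.852 to 3 decimal places.

0.852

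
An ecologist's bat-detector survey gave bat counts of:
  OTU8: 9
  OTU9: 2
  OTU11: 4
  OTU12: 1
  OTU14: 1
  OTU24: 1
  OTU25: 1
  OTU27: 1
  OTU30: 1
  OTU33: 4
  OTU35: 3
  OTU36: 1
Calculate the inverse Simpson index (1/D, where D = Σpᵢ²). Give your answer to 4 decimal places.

6.3233

Total N = 9+2+4+1+1+1+1+1+1+4+3+1 = 29, so the proportions are 0.31034483, 0.06896552, 0.13793103, 0.03448276, 0.03448276, 0.03448276, 0.03448276, 0.03448276, 0.03448276, 0.13793103, 0.10344828, 0.03448276 (working shown to 8 dp, full precision carried).
D = 0.31034483² + 0.06896552² + 0.13793103² + 0.03448276² + 0.03448276² + 0.03448276² + 0.03448276² + 0.03448276² + 0.03448276² + 0.13793103² + 0.10344828² + 0.03448276² = 0.09631391 + 0.00475624 + 0.01902497 + 0.00118906 + 0.00118906 + 0.00118906 + 0.00118906 + 0.00118906 + 0.00118906 + 0.01902497 + 0.01070155 + 0.00118906 = 0.15814507.
So 1/D = 6.323308, i.e. 6.3233 to 4 decimal places.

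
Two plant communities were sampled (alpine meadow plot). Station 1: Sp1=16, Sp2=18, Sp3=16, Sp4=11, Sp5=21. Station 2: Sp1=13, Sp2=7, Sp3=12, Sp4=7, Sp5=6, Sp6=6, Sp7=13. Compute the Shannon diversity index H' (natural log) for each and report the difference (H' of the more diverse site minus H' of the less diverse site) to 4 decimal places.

0.3004

Station 1: N=82, proportions 0.195122, 0.219512, 0.195122, 0.134146, 0.256098, giving H' = 1.588898 (working shown to 6 dp, full precision carried).
Station 2: N=64, proportions 0.203125, 0.109375, 0.1875, 0.109375, 0.09375, 0.09375, 0.203125, giving H' = 1.889330.
Difference = |1.588898 − 1.889330| = 0.300432, i.e. 0.3004 to 4 decimal places.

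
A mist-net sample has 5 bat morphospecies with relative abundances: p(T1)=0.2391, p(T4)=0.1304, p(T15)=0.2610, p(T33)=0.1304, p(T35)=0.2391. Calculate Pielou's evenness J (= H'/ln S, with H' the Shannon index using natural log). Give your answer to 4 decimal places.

H' = −Σ pᵢ ln pᵢ = −((-0.342122) + (-0.265644) + (-0.350584) + (-0.265644) + (-0.342122)) = 1.566116 (working shown to 6 dp, full precision carried).
With S = 5 species, ln S = 1.609438, so J = 1.566116/1.609438 = 0.973083, i.e. 0.9731 to 4 decimal places.

0.9731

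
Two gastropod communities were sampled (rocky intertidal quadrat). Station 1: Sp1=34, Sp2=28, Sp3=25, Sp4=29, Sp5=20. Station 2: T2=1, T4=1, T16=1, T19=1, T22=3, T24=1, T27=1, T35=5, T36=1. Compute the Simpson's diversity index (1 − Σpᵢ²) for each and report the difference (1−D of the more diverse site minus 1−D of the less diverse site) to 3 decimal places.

Station 1: N=136, proportions 0.25, 0.20588, 0.18382, 0.21324, 0.14706, giving 1−D = 0.79423 (working shown to 5 dp, full precision carried).
Station 2: N=15, proportions 0.06667, 0.06667, 0.06667, 0.06667, 0.2, 0.06667, 0.06667, 0.33333, 0.06667, giving 1−D = 0.81778.
Difference = |0.79423 − 0.81778| = 0.02355, i.e. 0.024 to 3 decimal places.

0.024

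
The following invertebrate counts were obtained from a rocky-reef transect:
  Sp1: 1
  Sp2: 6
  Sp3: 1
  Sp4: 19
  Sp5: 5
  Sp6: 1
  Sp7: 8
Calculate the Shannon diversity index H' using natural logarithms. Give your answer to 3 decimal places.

1.485

Total N = 1+6+1+19+5+1+8 = 41, so the proportions are 0.02439, 0.14634, 0.02439, 0.46341, 0.12195, 0.02439, 0.19512 (working shown to 5 dp, full precision carried).
Each pᵢ ln pᵢ term: 0.02439×(-3.71357)=-0.09057, 0.14634×(-1.92181)=-0.28124, 0.02439×(-3.71357)=-0.09057, 0.46341×(-0.76913)=-0.35643, 0.12195×(-2.10413)=-0.25660, 0.02439×(-3.71357)=-0.09057, 0.19512×(-1.63413)=-0.31885.
Sum = -1.48485, so H' = 1.485.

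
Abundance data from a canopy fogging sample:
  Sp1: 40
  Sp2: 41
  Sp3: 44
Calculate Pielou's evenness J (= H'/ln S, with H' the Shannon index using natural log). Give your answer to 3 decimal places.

Total N = 40+41+44 = 125, so the proportions are 0.32, 0.328, 0.352 (working shown to 5 dp, full precision carried).
H' = −Σ pᵢ ln pᵢ = −((-0.36462) + (-0.36564) + (-0.36753)) = 1.09779.
With S = 3 species, ln S = 1.09861, so J = 1.09779/1.09861 = 0.99925, i.e. 0.999 to 3 decimal places.

0.999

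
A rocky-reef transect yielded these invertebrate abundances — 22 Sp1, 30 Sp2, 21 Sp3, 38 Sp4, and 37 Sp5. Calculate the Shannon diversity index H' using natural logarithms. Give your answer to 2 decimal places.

1.58

Total N = 22+30+21+38+37 = 148, so the proportions are 0.1486, 0.2027, 0.1419, 0.2568, 0.25 (working shown to 4 dp, full precision carried).
Each pᵢ ln pᵢ term: 0.1486×(-1.9062)=-0.2833, 0.2027×(-1.5960)=-0.3235, 0.1419×(-1.9527)=-0.2771, 0.2568×(-1.3596)=-0.3491, 0.25×(-1.3863)=-0.3466.
Sum = -1.5796, so H' = 1.58.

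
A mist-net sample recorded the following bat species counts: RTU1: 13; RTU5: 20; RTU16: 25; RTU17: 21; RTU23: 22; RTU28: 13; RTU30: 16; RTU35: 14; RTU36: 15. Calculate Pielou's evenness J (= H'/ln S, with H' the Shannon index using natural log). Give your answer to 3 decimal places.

0.988

Total N = 13+20+25+21+22+13+16+14+15 = 159, so the proportions are 0.08176, 0.12579, 0.15723, 0.13208, 0.13836, 0.08176, 0.10063, 0.08805, 0.09434 (working shown to 5 dp, full precision carried).
H' = −Σ pᵢ ln pᵢ = −((-0.20473) + (-0.26078) + (-0.29088) + (-0.26737) + (-0.27367) + (-0.20473) + (-0.23108) + (-0.21395) + (-0.22272)) = 2.16990.
With S = 9 species, ln S = 2.19722, so J = 2.16990/2.19722 = 0.98756, i.e. 0.988 to 3 decimal places.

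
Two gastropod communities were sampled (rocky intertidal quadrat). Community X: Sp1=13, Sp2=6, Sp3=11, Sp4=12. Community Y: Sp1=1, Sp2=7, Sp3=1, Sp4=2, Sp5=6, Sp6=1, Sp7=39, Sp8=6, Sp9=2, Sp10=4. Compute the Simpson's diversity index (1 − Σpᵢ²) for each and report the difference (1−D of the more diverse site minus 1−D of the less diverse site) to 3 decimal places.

0.084

Community X: N=42, proportions 0.30952, 0.14286, 0.2619, 0.28571, giving 1−D = 0.73356 (working shown to 5 dp, full precision carried).
Community Y: N=69, proportions 0.01449, 0.10145, 0.01449, 0.02899, 0.08696, 0.01449, 0.56522, 0.08696, 0.02899, 0.05797, giving 1−D = 0.64944.
Difference = |0.73356 − 0.64944| = 0.08412, i.e. 0.084 to 3 decimal places.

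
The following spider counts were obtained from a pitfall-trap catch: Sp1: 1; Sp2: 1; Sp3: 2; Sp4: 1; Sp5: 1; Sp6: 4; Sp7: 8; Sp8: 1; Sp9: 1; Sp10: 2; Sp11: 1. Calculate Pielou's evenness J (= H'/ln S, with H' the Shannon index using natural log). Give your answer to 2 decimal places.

0.86

Total N = 1+1+2+1+1+4+8+1+1+2+1 = 23, so the proportions are 0.0435, 0.0435, 0.087, 0.0435, 0.0435, 0.1739, 0.3478, 0.0435, 0.0435, 0.087, 0.0435 (working shown to 4 dp, full precision carried).
H' = −Σ pᵢ ln pᵢ = −((-0.1363) + (-0.1363) + (-0.2124) + (-0.1363) + (-0.1363) + (-0.3042) + (-0.3673) + (-0.1363) + (-0.1363) + (-0.2124) + (-0.1363)) = 2.0506.
With S = 11 species, ln S = 2.3979, so J = 2.0506/2.3979 = 0.8552, i.e. 0.86 to 2 decimal places.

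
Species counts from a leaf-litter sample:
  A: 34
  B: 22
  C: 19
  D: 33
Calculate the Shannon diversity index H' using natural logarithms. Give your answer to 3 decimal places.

Total N = 34+22+19+33 = 108, so the proportions are 0.31481, 0.2037, 0.17593, 0.30556 (working shown to 5 dp, full precision carried).
Each pᵢ ln pᵢ term: 0.31481×(-1.15577)=-0.36385, 0.2037×(-1.59109)=-0.32411, 0.17593×(-1.73769)=-0.30571, 0.30556×(-1.18562)=-0.36227.
Sum = -1.35594, so H' = 1.356.

1.356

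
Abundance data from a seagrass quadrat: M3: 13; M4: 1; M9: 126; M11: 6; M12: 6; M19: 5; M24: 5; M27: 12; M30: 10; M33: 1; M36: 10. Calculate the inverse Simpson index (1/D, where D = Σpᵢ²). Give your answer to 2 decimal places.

2.30

Total N = 13+1+126+6+6+5+5+12+10+1+10 = 195, so the proportions are 0.06667, 0.00513, 0.64615, 0.03077, 0.03077, 0.02564, 0.02564, 0.06154, 0.05128, 0.00513, 0.05128 (working shown to 5 dp, full precision carried).
D = 0.06667² + 0.00513² + 0.64615² + 0.03077² + 0.03077² + 0.02564² + 0.02564² + 0.06154² + 0.05128² + 0.00513² + 0.05128² = 0.00444 + 0.00003 + 0.41751 + 0.00095 + 0.00095 + 0.00066 + 0.00066 + 0.00379 + 0.00263 + 0.00003 + 0.00263 = 0.43427.
So 1/D = 2.3027, i.e. 2.30 to 2 decimal places.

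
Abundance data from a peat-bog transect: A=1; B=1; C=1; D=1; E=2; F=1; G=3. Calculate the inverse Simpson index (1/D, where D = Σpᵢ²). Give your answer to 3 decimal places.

Total N = 1+1+1+1+2+1+3 = 10, so the proportions are 0.1, 0.1, 0.1, 0.1, 0.2, 0.1, 0.3 (working shown to 7 dp, full precision carried).
D = 0.1² + 0.1² + 0.1² + 0.1² + 0.2² + 0.1² + 0.3² = 0.0100000 + 0.0100000 + 0.0100000 + 0.0100000 + 0.0400000 + 0.0100000 + 0.0900000 = 0.1800000.
So 1/D = 5.55556, i.e. 5.556 to 3 decimal places.

5.556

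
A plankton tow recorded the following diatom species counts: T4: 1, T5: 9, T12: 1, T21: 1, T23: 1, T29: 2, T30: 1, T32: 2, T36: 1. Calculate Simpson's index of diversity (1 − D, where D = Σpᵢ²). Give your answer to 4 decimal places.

Total N = 1+9+1+1+1+2+1+2+1 = 19, so the proportions are 0.052632, 0.473684, 0.052632, 0.052632, 0.052632, 0.105263, 0.052632, 0.105263, 0.052632 (working shown to 6 dp, full precision carried).
D = 0.052632² + 0.473684² + 0.052632² + 0.052632² + 0.052632² + 0.105263² + 0.052632² + 0.105263² + 0.052632² = 0.002770 + 0.224377 + 0.002770 + 0.002770 + 0.002770 + 0.011080 + 0.002770 + 0.011080 + 0.002770 = 0.263158.
So 1 − D = 0.736842, i.e. 0.7368 to 4 decimal places.

0.7368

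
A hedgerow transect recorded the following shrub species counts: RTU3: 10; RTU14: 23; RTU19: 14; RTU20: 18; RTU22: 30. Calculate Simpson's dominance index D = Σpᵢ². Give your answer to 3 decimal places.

0.227

Total N = 10+23+14+18+30 = 95, so the proportions are 0.10526, 0.24211, 0.14737, 0.18947, 0.31579 (working shown to 5 dp, full precision carried).
D = 0.10526² + 0.24211² + 0.14737² + 0.18947² + 0.31579² = 0.01108 + 0.05861 + 0.02172 + 0.03590 + 0.09972 = 0.22704.
To 3 decimal places, D = 0.227.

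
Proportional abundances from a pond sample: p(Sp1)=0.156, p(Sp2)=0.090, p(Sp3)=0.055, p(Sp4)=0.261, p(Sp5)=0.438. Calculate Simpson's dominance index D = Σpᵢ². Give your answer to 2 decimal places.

D = 0.156² + 0.09² + 0.055² + 0.261² + 0.438² = 0.0243 + 0.0081 + 0.0030 + 0.0681 + 0.1918 = 0.2954 (working shown to 4 dp, full precision carried).
To 2 decimal places, D = 0.30.

0.30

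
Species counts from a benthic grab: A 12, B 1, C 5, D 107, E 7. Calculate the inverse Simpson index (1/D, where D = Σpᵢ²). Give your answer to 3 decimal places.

Total N = 12+1+5+107+7 = 132, so the proportions are 0.090909, 0.007576, 0.037879, 0.810606, 0.05303 (working shown to 6 dp, full precision carried).
D = 0.090909² + 0.007576² + 0.037879² + 0.810606² + 0.05303² = 0.008264 + 0.000057 + 0.001435 + 0.657082 + 0.002812 = 0.669651.
So 1/D = 1.49332, i.e. 1.493 to 3 decimal places.

1.493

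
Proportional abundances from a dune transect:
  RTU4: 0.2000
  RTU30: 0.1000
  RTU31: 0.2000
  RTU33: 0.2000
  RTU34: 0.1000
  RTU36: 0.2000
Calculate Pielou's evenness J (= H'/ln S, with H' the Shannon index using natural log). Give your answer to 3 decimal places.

H' = −Σ pᵢ ln pᵢ = −((-0.32189) + (-0.23026) + (-0.32189) + (-0.32189) + (-0.23026) + (-0.32189)) = 1.74807 (working shown to 5 dp, full precision carried).
With S = 6 species, ln S = 1.79176, so J = 1.74807/1.79176 = 0.97561, i.e. 0.976 to 3 decimal places.

0.976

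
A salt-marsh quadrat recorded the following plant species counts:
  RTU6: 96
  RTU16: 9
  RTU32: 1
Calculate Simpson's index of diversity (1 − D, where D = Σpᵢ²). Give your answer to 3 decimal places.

Total N = 96+9+1 = 106, so the proportions are 0.90566, 0.08491, 0.00943 (working shown to 5 dp, full precision carried).
D = 0.90566² + 0.08491² + 0.00943² = 0.82022 + 0.00721 + 0.00009 = 0.82752.
So 1 − D = 0.17248, i.e. 0.172 to 3 decimal places.

0.172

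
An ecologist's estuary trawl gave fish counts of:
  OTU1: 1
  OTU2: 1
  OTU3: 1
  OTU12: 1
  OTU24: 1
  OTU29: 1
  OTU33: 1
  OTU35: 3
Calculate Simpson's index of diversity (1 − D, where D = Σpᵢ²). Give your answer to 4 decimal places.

Total N = 1+1+1+1+1+1+1+3 = 10, so the proportions are 0.1, 0.1, 0.1, 0.1, 0.1, 0.1, 0.1, 0.3 (working shown to 6 dp, full precision carried).
D = 0.1² + 0.1² + 0.1² + 0.1² + 0.1² + 0.1² + 0.1² + 0.3² = 0.010000 + 0.010000 + 0.010000 + 0.010000 + 0.010000 + 0.010000 + 0.010000 + 0.090000 = 0.160000.
So 1 − D = 0.840000, i.e. 0.8400 to 4 decimal places.

0.8400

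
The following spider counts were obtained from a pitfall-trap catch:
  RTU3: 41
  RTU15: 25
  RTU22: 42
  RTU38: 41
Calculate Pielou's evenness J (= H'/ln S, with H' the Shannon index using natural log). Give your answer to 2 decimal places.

Total N = 41+25+42+41 = 149, so the proportions are 0.2752, 0.1678, 0.2819, 0.2752 (working shown to 4 dp, full precision carried).
H' = −Σ pᵢ ln pᵢ = −((-0.3551) + (-0.2995) + (-0.3569) + (-0.3551)) = 1.3666.
With S = 4 species, ln S = 1.3863, so J = 1.3666/1.3863 = 0.9858, i.e. 0.99 to 2 decimal places.

0.99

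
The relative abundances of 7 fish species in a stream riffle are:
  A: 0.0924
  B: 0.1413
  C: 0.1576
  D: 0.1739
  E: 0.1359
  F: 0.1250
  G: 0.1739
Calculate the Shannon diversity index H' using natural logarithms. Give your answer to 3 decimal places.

Each pᵢ ln pᵢ term (working shown to 5 dp, full precision carried): 0.0924×(-2.38163)=-0.22006, 0.1413×(-1.95687)=-0.27651, 0.1576×(-1.84770)=-0.29120, 0.1739×(-1.74927)=-0.30420, 0.1359×(-1.99584)=-0.27123, 0.125×(-2.07944)=-0.25993, 0.1739×(-1.74927)=-0.30420.
Sum = -1.92733, so H' = 1.927.

1.927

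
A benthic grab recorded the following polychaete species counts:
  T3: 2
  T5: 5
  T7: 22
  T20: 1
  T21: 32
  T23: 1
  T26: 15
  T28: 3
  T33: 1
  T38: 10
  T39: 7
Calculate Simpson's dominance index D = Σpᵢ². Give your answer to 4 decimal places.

0.1962

Total N = 2+5+22+1+32+1+15+3+1+10+7 = 99, so the proportions are 0.020202, 0.050505, 0.222222, 0.010101, 0.323232, 0.010101, 0.151515, 0.030303, 0.010101, 0.10101, 0.070707 (working shown to 6 dp, full precision carried).
D = 0.020202² + 0.050505² + 0.222222² + 0.010101² + 0.323232² + 0.010101² + 0.151515² + 0.030303² + 0.010101² + 0.10101² + 0.070707² = 0.000408 + 0.002551 + 0.049383 + 0.000102 + 0.104479 + 0.000102 + 0.022957 + 0.000918 + 0.000102 + 0.010203 + 0.004999 = 0.196204.
To 4 decimal places, D = 0.1962.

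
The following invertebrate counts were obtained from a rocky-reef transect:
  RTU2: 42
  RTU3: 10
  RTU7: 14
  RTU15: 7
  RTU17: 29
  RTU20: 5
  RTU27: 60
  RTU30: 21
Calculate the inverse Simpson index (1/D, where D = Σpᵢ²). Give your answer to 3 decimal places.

Total N = 42+10+14+7+29+5+60+21 = 188, so the proportions are 0.2234043, 0.0531915, 0.0744681, 0.037234, 0.1542553, 0.0265957, 0.3191489, 0.1117021 (working shown to 7 dp, full precision carried).
D = 0.2234043² + 0.0531915² + 0.0744681² + 0.037234² + 0.1542553² + 0.0265957² + 0.3191489² + 0.1117021² = 0.0499095 + 0.0028293 + 0.0055455 + 0.0013864 + 0.0237947 + 0.0007073 + 0.1018560 + 0.0124774 = 0.1985061.
So 1/D = 5.03763, i.e. 5.038 to 3 decimal places.

5.038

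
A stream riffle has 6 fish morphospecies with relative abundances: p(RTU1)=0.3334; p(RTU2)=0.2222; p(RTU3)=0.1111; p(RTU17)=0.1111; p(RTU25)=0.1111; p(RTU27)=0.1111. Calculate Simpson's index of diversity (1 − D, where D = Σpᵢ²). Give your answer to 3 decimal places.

0.790

D = 0.3334² + 0.2222² + 0.1111² + 0.1111² + 0.1111² + 0.1111² = 0.11116 + 0.04937 + 0.01234 + 0.01234 + 0.01234 + 0.01234 = 0.20990 (working shown to 5 dp, full precision carried).
So 1 − D = 0.79010, i.e. 0.790 to 3 decimal places.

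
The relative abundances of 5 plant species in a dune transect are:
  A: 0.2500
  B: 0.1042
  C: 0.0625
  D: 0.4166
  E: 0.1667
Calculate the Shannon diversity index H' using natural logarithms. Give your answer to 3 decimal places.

Each pᵢ ln pᵢ term (working shown to 5 dp, full precision carried): 0.25×(-1.38629)=-0.34657, 0.1042×(-2.26144)=-0.23564, 0.0625×(-2.77259)=-0.17329, 0.4166×(-0.87563)=-0.36479, 0.1667×(-1.79156)=-0.29865.
Sum = -1.41894, so H' = 1.419.

1.419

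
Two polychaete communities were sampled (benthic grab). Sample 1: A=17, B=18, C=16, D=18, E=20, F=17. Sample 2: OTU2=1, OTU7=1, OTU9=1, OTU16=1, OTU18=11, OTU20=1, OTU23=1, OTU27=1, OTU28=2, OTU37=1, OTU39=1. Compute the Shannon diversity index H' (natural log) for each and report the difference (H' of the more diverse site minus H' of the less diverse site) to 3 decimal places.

0.040

Sample 1: N=106, proportions 0.16038, 0.16981, 0.15094, 0.16981, 0.18868, 0.16038, giving H' = 1.78930 (working shown to 5 dp, full precision carried).
Sample 2: N=22, proportions 0.04545, 0.04545, 0.04545, 0.04545, 0.5, 0.04545, 0.04545, 0.04545, 0.09091, 0.04545, 0.04545, giving H' = 1.82908.
Difference = |1.78930 − 1.82908| = 0.03978, i.e. 0.040 to 3 decimal places.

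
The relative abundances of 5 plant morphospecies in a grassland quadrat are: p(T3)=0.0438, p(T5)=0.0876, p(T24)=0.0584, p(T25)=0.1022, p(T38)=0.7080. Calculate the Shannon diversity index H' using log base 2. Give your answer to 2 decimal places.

Each pᵢ log₂ pᵢ term (working shown to 4 dp, full precision carried): 0.0438×(-4.5129)=-0.1977, 0.0876×(-3.5129)=-0.3077, 0.0584×(-4.0979)=-0.2393, 0.1022×(-3.2905)=-0.3363, 0.708×(-0.4982)=-0.3527.
Sum = -1.4337, so H' = 1.43.

1.43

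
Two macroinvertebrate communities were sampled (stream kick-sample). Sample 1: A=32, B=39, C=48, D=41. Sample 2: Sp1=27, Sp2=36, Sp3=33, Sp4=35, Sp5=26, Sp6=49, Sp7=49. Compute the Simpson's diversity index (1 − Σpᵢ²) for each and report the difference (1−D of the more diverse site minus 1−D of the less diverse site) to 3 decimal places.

Sample 1: N=160, proportions 0.2, 0.24375, 0.3, 0.25625, giving 1−D = 0.74492 (working shown to 5 dp, full precision carried).
Sample 2: N=255, proportions 0.10588, 0.14118, 0.12941, 0.13725, 0.10196, 0.19216, 0.19216, giving 1−D = 0.84903.
Difference = |0.74492 − 0.84903| = 0.10411, i.e. 0.104 to 3 decimal places.

0.104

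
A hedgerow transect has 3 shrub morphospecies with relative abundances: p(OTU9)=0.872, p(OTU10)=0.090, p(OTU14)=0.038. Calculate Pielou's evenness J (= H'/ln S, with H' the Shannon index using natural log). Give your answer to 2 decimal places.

0.42

H' = −Σ pᵢ ln pᵢ = −((-0.1194) + (-0.2167) + (-0.1243)) = 0.4604 (working shown to 4 dp, full precision carried).
With S = 3 species, ln S = 1.0986, so J = 0.4604/1.0986 = 0.4191, i.e. 0.42 to 2 decimal places.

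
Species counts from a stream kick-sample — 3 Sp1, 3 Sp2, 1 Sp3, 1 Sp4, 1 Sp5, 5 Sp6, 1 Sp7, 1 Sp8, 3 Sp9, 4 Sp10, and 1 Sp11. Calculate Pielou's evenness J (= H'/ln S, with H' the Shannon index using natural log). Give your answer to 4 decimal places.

Total N = 3+3+1+1+1+5+1+1+3+4+1 = 24, so the proportions are 0.125, 0.125, 0.041667, 0.041667, 0.041667, 0.208333, 0.041667, 0.041667, 0.125, 0.166667, 0.041667 (working shown to 6 dp, full precision carried).
H' = −Σ pᵢ ln pᵢ = −((-0.259930) + (-0.259930) + (-0.132419) + (-0.132419) + (-0.132419) + (-0.326795) + (-0.132419) + (-0.132419) + (-0.259930) + (-0.298627) + (-0.132419)) = 2.199726.
With S = 11 species, ln S = 2.397895, so J = 2.199726/2.397895 = 0.917357, i.e. 0.9174 to 4 decimal places.

0.9174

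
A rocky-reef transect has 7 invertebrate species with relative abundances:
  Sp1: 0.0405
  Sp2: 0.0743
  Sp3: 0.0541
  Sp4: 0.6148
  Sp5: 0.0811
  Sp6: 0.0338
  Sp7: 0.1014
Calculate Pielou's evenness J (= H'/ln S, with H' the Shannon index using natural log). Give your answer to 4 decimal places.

0.6836

H' = −Σ pᵢ ln pᵢ = −((-0.129861) + (-0.193154) + (-0.157805) + (-0.299075) + (-0.203729) + (-0.114491) + (-0.232072)) = 1.330187 (working shown to 6 dp, full precision carried).
With S = 7 species, ln S = 1.945910, so J = 1.330187/1.945910 = 0.683581, i.e. 0.6836 to 4 decimal places.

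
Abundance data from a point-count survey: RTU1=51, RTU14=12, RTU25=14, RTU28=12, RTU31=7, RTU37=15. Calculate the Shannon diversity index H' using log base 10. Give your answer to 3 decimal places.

Total N = 51+12+14+12+7+15 = 111, so the proportions are 0.45946, 0.10811, 0.12613, 0.10811, 0.06306, 0.13514 (working shown to 5 dp, full precision carried).
Each pᵢ log₁₀ pᵢ term: 0.45946×(-0.33775)=-0.15518, 0.10811×(-0.96614)=-0.10445, 0.12613×(-0.89919)=-0.11341, 0.10811×(-0.96614)=-0.10445, 0.06306×(-1.20022)=-0.07569, 0.13514×(-0.86923)=-0.11746.
Sum = -0.67064, so H' = 0.671.

0.671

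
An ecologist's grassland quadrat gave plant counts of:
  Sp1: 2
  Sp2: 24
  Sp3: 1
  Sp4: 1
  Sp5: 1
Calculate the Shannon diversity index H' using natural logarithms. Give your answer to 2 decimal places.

0.69

Total N = 2+24+1+1+1 = 29, so the proportions are 0.069, 0.8276, 0.0345, 0.0345, 0.0345 (working shown to 4 dp, full precision carried).
Each pᵢ ln pᵢ term: 0.069×(-2.6741)=-0.1844, 0.8276×(-0.1892)=-0.1566, 0.0345×(-3.3673)=-0.1161, 0.0345×(-3.3673)=-0.1161, 0.0345×(-3.3673)=-0.1161.
Sum = -0.6894, so H' = 0.69.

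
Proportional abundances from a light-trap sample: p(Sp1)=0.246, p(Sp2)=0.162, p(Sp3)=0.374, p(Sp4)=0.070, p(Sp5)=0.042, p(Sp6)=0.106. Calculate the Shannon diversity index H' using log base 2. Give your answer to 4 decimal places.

2.2576

Each pᵢ log₂ pᵢ term (working shown to 6 dp, full precision carried): 0.246×(-2.023270)=-0.497724, 0.162×(-2.625934)=-0.425401, 0.374×(-1.418890)=-0.530665, 0.07×(-3.836501)=-0.268555, 0.042×(-4.573467)=-0.192086, 0.106×(-3.237864)=-0.343214.
Sum = -2.257645, so H' = 2.2576.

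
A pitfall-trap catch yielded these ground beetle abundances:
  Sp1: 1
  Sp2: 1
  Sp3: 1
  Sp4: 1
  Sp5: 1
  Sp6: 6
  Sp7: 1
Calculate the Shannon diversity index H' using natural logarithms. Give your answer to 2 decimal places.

Total N = 1+1+1+1+1+6+1 = 12, so the proportions are 0.0833, 0.0833, 0.0833, 0.0833, 0.0833, 0.5, 0.0833 (working shown to 4 dp, full precision carried).
Each pᵢ ln pᵢ term: 0.0833×(-2.4849)=-0.2071, 0.0833×(-2.4849)=-0.2071, 0.0833×(-2.4849)=-0.2071, 0.0833×(-2.4849)=-0.2071, 0.0833×(-2.4849)=-0.2071, 0.5×(-0.6931)=-0.3466, 0.0833×(-2.4849)=-0.2071.
Sum = -1.5890, so H' = 1.59.

1.59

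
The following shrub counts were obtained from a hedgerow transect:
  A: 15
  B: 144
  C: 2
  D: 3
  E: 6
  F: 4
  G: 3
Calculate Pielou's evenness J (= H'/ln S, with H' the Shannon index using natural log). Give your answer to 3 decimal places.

Total N = 15+144+2+3+6+4+3 = 177, so the proportions are 0.08475, 0.81356, 0.0113, 0.01695, 0.0339, 0.0226, 0.01695 (working shown to 5 dp, full precision carried).
H' = −Σ pᵢ ln pᵢ = −((-0.20916) + (-0.16787) + (-0.05066) + (-0.06911) + (-0.11473) + (-0.08565) + (-0.06911)) = 0.76628.
With S = 7 species, ln S = 1.94591, so J = 0.76628/1.94591 = 0.39379, i.e. 0.394 to 3 decimal places.

0.394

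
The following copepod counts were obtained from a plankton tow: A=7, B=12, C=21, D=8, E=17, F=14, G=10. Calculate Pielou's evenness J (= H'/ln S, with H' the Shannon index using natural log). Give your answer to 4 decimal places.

Total N = 7+12+21+8+17+14+10 = 89, so the proportions are 0.078652, 0.134831, 0.235955, 0.089888, 0.191011, 0.157303, 0.11236 (working shown to 6 dp, full precision carried).
H' = −Σ pᵢ ln pᵢ = −((-0.199990) + (-0.270166) + (-0.340746) + (-0.216557) + (-0.316204) + (-0.290945) + (-0.245624)) = 1.880231.
With S = 7 species, ln S = 1.945910, so J = 1.880231/1.945910 = 0.966248, i.e. 0.9662 to 4 decimal places.

0.9662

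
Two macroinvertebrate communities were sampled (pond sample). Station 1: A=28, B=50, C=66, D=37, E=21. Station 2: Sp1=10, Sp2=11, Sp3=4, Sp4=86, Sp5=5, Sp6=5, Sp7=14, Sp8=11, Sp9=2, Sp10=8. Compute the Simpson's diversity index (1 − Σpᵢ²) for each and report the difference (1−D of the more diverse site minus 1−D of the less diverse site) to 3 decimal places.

0.100

Station 1: N=202, proportions 0.138614, 0.247525, 0.326733, 0.183168, 0.10396, giving 1−D = 0.768405 (working shown to 6 dp, full precision carried).
Station 2: N=156, proportions 0.064103, 0.070513, 0.025641, 0.551282, 0.032051, 0.032051, 0.089744, 0.070513, 0.012821, 0.051282, giving 1−D = 0.668475.
Difference = |0.768405 − 0.668475| = 0.099930, i.e. 0.100 to 3 decimal places.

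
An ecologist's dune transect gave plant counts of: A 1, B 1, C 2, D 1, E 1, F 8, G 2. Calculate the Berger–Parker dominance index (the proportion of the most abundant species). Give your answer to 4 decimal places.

0.5000

Total N = 1+1+2+1+1+8+2 = 16, so the proportions are 0.0625, 0.0625, 0.125, 0.0625, 0.0625, 0.5, 0.125 (working shown to 6 dp, full precision carried).
The largest proportion is 0.5, i.e. d = 0.5000 to 4 decimal places.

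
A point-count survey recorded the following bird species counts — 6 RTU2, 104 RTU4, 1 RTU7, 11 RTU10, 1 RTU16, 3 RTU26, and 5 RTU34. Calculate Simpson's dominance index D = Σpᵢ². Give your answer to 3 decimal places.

0.642

Total N = 6+104+1+11+1+3+5 = 131, so the proportions are 0.0458, 0.79389, 0.00763, 0.08397, 0.00763, 0.0229, 0.03817 (working shown to 5 dp, full precision carried).
D = 0.0458² + 0.79389² + 0.00763² + 0.08397² + 0.00763² + 0.0229² + 0.03817² = 0.00210 + 0.63027 + 0.00006 + 0.00705 + 0.00006 + 0.00052 + 0.00146 = 0.64151.
To 3 decimal places, D = 0.642.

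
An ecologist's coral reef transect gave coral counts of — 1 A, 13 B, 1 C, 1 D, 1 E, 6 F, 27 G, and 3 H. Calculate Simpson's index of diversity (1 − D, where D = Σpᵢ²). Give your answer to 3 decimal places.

Total N = 1+13+1+1+1+6+27+3 = 53, so the proportions are 0.01887, 0.24528, 0.01887, 0.01887, 0.01887, 0.11321, 0.50943, 0.0566 (working shown to 5 dp, full precision carried).
D = 0.01887² + 0.24528² + 0.01887² + 0.01887² + 0.01887² + 0.11321² + 0.50943² + 0.0566² = 0.00036 + 0.06016 + 0.00036 + 0.00036 + 0.00036 + 0.01282 + 0.25952 + 0.00320 = 0.33713.
So 1 − D = 0.66287, i.e. 0.663 to 3 decimal places.

0.663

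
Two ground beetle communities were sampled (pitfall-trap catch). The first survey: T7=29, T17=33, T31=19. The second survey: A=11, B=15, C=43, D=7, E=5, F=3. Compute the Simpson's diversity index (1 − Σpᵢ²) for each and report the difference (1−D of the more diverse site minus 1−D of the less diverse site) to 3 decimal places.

The first survey: N=81, proportions 0.358025, 0.407407, 0.234568, giving 1−D = 0.650815 (working shown to 6 dp, full precision carried).
The second survey: N=84, proportions 0.130952, 0.178571, 0.511905, 0.083333, 0.059524, 0.035714, giving 1−D = 0.677154.
Difference = |0.650815 − 0.677154| = 0.026339, i.e. 0.026 to 3 decimal places.

0.026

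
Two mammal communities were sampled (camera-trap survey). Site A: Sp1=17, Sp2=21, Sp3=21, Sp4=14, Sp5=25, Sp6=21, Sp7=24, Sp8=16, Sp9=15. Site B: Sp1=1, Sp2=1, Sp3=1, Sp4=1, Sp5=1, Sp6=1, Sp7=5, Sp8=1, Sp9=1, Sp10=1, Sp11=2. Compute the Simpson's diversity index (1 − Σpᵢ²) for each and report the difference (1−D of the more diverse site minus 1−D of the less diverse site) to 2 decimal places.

0.03

Site A: N=174, proportions 0.097701, 0.12069, 0.12069, 0.08046, 0.143678, 0.12069, 0.137931, 0.091954, 0.086207, giving 1−D = 0.884727 (working shown to 6 dp, full precision carried).
Site B: N=16, proportions 0.0625, 0.0625, 0.0625, 0.0625, 0.0625, 0.0625, 0.3125, 0.0625, 0.0625, 0.0625, 0.125, giving 1−D = 0.851562.
Difference = |0.884727 − 0.851562| = 0.033165, i.e. 0.03 to 2 decimal places.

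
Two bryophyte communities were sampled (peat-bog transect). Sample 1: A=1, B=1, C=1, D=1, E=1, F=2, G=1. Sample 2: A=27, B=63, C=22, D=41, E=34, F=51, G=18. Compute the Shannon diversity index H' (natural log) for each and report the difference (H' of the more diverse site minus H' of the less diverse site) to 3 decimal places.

Sample 1: N=8, proportions 0.125, 0.125, 0.125, 0.125, 0.125, 0.25, 0.125, giving H' = 1.90615 (working shown to 5 dp, full precision carried).
Sample 2: N=256, proportions 0.10547, 0.24609, 0.08594, 0.16016, 0.13281, 0.19922, 0.07031, giving H' = 1.86271.
Difference = |1.90615 − 1.86271| = 0.04344, i.e. 0.043 to 3 decimal places.

0.043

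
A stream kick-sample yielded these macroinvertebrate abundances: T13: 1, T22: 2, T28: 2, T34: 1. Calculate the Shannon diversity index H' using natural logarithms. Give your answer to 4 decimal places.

1.3297

Total N = 1+2+2+1 = 6, so the proportions are 0.166667, 0.333333, 0.333333, 0.166667 (working shown to 6 dp, full precision carried).
Each pᵢ ln pᵢ term: 0.166667×(-1.791759)=-0.298627, 0.333333×(-1.098612)=-0.366204, 0.333333×(-1.098612)=-0.366204, 0.166667×(-1.791759)=-0.298627.
Sum = -1.329661, so H' = 1.3297.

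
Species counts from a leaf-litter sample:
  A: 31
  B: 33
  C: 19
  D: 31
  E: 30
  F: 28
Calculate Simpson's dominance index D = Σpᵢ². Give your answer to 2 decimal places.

Total N = 31+33+19+31+30+28 = 172, so the proportions are 0.1802, 0.1919, 0.1105, 0.1802, 0.1744, 0.1628 (working shown to 4 dp, full precision carried).
D = 0.1802² + 0.1919² + 0.1105² + 0.1802² + 0.1744² + 0.1628² = 0.0325 + 0.0368 + 0.0122 + 0.0325 + 0.0304 + 0.0265 = 0.1709.
To 2 decimal places, D = 0.17.

0.17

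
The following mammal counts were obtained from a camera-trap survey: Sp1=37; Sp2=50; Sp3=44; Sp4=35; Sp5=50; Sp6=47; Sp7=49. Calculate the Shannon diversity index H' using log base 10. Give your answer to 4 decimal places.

0.8413

Total N = 37+50+44+35+50+47+49 = 312, so the proportions are 0.11859, 0.160256, 0.141026, 0.112179, 0.160256, 0.150641, 0.157051 (working shown to 6 dp, full precision carried).
Each pᵢ log₁₀ pᵢ term: 0.11859×(-0.925953)=-0.109809, 0.160256×(-0.795185)=-0.127433, 0.141026×(-0.850702)=-0.119971, 0.112179×(-0.950087)=-0.106580, 0.160256×(-0.795185)=-0.127433, 0.150641×(-0.822057)=-0.123835, 0.157051×(-0.803959)=-0.126263.
Sum = -0.841325, so H' = 0.8413.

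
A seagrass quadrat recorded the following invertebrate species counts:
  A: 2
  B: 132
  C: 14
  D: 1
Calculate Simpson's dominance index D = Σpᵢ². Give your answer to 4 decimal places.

0.7939

Total N = 2+132+14+1 = 149, so the proportions are 0.013423, 0.885906, 0.09396, 0.006711 (working shown to 6 dp, full precision carried).
D = 0.013423² + 0.885906² + 0.09396² + 0.006711² = 0.000180 + 0.784830 + 0.008828 + 0.000045 = 0.793883.
To 4 decimal places, D = 0.7939.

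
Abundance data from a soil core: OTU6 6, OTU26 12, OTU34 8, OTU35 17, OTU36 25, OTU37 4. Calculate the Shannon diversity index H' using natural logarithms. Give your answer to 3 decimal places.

Total N = 6+12+8+17+25+4 = 72, so the proportions are 0.08333, 0.16667, 0.11111, 0.23611, 0.34722, 0.05556 (working shown to 5 dp, full precision carried).
Each pᵢ ln pᵢ term: 0.08333×(-2.48491)=-0.20708, 0.16667×(-1.79176)=-0.29863, 0.11111×(-2.19722)=-0.24414, 0.23611×(-1.44345)=-0.34082, 0.34722×(-1.05779)=-0.36729, 0.05556×(-2.89037)=-0.16058.
Sum = -1.61852, so H' = 1.619.

1.619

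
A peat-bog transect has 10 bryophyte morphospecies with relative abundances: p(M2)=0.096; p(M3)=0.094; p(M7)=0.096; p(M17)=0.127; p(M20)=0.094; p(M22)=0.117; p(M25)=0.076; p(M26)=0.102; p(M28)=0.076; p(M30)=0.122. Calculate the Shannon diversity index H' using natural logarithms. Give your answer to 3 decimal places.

Each pᵢ ln pᵢ term (working shown to 5 dp, full precision carried): 0.096×(-2.34341)=-0.22497, 0.094×(-2.36446)=-0.22226, 0.096×(-2.34341)=-0.22497, 0.127×(-2.06357)=-0.26207, 0.094×(-2.36446)=-0.22226, 0.117×(-2.14558)=-0.25103, 0.076×(-2.57702)=-0.19585, 0.102×(-2.28278)=-0.23284, 0.076×(-2.57702)=-0.19585, 0.122×(-2.10373)=-0.25666.
Sum = -2.28877, so H' = 2.289.

2.289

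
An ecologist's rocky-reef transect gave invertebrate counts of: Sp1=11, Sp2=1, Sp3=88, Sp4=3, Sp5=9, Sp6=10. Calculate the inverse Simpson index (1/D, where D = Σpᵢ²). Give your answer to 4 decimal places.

1.8476

Total N = 11+1+88+3+9+10 = 122, so the proportions are 0.0901639, 0.0081967, 0.7213115, 0.0245902, 0.0737705, 0.0819672 (working shown to 7 dp, full precision carried).
D = 0.0901639² + 0.0081967² + 0.7213115² + 0.0245902² + 0.0737705² + 0.0819672² = 0.0081295 + 0.0000672 + 0.5202902 + 0.0006047 + 0.0054421 + 0.0067186 = 0.5412524.
So 1/D = 1.847567, i.e. 1.8476 to 4 decimal places.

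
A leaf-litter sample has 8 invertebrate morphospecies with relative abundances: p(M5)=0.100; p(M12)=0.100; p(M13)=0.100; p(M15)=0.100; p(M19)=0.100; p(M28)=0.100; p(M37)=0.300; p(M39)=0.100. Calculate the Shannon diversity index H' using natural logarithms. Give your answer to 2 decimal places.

Each pᵢ ln pᵢ term (working shown to 4 dp, full precision carried): 0.1×(-2.3026)=-0.2303, 0.1×(-2.3026)=-0.2303, 0.1×(-2.3026)=-0.2303, 0.1×(-2.3026)=-0.2303, 0.1×(-2.3026)=-0.2303, 0.1×(-2.3026)=-0.2303, 0.3×(-1.2040)=-0.3612, 0.1×(-2.3026)=-0.2303.
Sum = -1.9730, so H' = 1.97.

1.97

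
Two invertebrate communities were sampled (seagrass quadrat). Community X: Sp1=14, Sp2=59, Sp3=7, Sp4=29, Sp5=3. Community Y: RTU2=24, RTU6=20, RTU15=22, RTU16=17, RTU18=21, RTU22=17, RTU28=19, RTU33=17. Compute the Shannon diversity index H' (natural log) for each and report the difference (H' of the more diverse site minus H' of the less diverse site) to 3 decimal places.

0.854

Community X: N=112, proportions 0.125, 0.52679, 0.0625, 0.25893, 0.02679, giving H' = 1.21769 (working shown to 5 dp, full precision carried).
Community Y: N=157, proportions 0.15287, 0.12739, 0.14013, 0.10828, 0.13376, 0.10828, 0.12102, 0.10828, giving H' = 2.07176.
Difference = |1.21769 − 2.07176| = 0.85407, i.e. 0.854 to 3 decimal places.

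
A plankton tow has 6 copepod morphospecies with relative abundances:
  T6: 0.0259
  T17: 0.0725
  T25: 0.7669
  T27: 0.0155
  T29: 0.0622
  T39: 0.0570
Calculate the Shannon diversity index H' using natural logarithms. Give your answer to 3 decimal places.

Each pᵢ ln pᵢ term (working shown to 5 dp, full precision carried): 0.0259×(-3.65351)=-0.09463, 0.0725×(-2.62417)=-0.19025, 0.7669×(-0.26540)=-0.20353, 0.0155×(-4.16692)=-0.06459, 0.0622×(-2.77740)=-0.17275, 0.057×(-2.86470)=-0.16329.
Sum = -0.88904, so H' = 0.889.

0.889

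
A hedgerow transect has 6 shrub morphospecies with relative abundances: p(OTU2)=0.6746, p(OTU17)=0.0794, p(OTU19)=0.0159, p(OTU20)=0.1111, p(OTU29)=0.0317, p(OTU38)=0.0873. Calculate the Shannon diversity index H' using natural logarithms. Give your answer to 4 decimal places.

Each pᵢ ln pᵢ term (working shown to 6 dp, full precision carried): 0.6746×(-0.393635)=-0.265546, 0.0794×(-2.533257)=-0.201141, 0.0159×(-4.141436)=-0.065849, 0.1111×(-2.197325)=-0.244123, 0.0317×(-3.451439)=-0.109411, 0.0873×(-2.438405)=-0.212873.
Sum = -1.098942, so H' = 1.0989.

1.0989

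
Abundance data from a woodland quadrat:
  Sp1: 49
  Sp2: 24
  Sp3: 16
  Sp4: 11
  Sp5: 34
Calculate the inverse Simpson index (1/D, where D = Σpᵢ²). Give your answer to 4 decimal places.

3.9814

Total N = 49+24+16+11+34 = 134, so the proportions are 0.36567164, 0.17910448, 0.11940299, 0.08208955, 0.25373134 (working shown to 8 dp, full precision carried).
D = 0.36567164² + 0.17910448² + 0.11940299² + 0.08208955² + 0.25373134² = 0.13371575 + 0.03207841 + 0.01425707 + 0.00673869 + 0.06437959 = 0.25116953.
So 1/D = 3.981375, i.e. 3.9814 to 4 decimal places.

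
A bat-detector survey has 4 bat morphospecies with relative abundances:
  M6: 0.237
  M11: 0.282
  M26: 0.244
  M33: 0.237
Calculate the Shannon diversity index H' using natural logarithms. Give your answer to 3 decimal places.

1.384

Each pᵢ ln pᵢ term (working shown to 5 dp, full precision carried): 0.237×(-1.43970)=-0.34121, 0.282×(-1.26585)=-0.35697, 0.244×(-1.41059)=-0.34418, 0.237×(-1.43970)=-0.34121.
Sum = -1.38357, so H' = 1.384.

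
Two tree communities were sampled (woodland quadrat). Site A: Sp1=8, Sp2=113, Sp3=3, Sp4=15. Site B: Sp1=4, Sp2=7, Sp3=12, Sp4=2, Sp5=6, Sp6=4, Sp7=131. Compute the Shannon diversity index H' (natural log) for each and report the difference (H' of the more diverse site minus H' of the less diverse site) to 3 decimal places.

Site A: N=139, proportions 0.05755, 0.81295, 0.02158, 0.10791, giving H' = 0.65572 (working shown to 5 dp, full precision carried).
Site B: N=166, proportions 0.0241, 0.04217, 0.07229, 0.01205, 0.03614, 0.0241, 0.78916, giving H' = 0.86308.
Difference = |0.65572 − 0.86308| = 0.20736, i.e. 0.207 to 3 decimal places.

0.207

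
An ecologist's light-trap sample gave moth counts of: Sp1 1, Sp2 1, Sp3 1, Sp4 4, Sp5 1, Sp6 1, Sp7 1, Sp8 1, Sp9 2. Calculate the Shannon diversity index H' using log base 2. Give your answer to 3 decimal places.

Total N = 1+1+1+4+1+1+1+1+2 = 13, so the proportions are 0.07692, 0.07692, 0.07692, 0.30769, 0.07692, 0.07692, 0.07692, 0.07692, 0.15385 (working shown to 5 dp, full precision carried).
Each pᵢ log₂ pᵢ term: 0.07692×(-3.70044)=-0.28465, 0.07692×(-3.70044)=-0.28465, 0.07692×(-3.70044)=-0.28465, 0.30769×(-1.70044)=-0.52321, 0.07692×(-3.70044)=-0.28465, 0.07692×(-3.70044)=-0.28465, 0.07692×(-3.70044)=-0.28465, 0.07692×(-3.70044)=-0.28465, 0.15385×(-2.70044)=-0.41545.
Sum = -2.93121, so H' = 2.931.

2.931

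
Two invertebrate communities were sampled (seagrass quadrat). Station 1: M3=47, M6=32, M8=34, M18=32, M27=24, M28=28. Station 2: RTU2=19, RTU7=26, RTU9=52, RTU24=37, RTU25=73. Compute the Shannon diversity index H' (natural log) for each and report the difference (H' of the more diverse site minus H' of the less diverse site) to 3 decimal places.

0.267

Station 1: N=197, proportions 0.23858, 0.16244, 0.17259, 0.16244, 0.12183, 0.14213, giving H' = 1.76932 (working shown to 5 dp, full precision carried).
Station 2: N=207, proportions 0.09179, 0.1256, 0.25121, 0.17874, 0.35266, giving H' = 1.50215.
Difference = |1.76932 − 1.50215| = 0.26717, i.e. 0.267 to 3 decimal places.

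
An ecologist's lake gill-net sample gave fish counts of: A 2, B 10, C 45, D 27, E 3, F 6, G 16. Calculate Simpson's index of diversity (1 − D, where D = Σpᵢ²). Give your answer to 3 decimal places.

Total N = 2+10+45+27+3+6+16 = 109, so the proportions are 0.01835, 0.09174, 0.41284, 0.24771, 0.02752, 0.05505, 0.14679 (working shown to 5 dp, full precision carried).
D = 0.01835² + 0.09174² + 0.41284² + 0.24771² + 0.02752² + 0.05505² + 0.14679² = 0.00034 + 0.00842 + 0.17044 + 0.06136 + 0.00076 + 0.00303 + 0.02155 = 0.26589.
So 1 − D = 0.73411, i.e. 0.734 to 3 decimal places.

0.734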